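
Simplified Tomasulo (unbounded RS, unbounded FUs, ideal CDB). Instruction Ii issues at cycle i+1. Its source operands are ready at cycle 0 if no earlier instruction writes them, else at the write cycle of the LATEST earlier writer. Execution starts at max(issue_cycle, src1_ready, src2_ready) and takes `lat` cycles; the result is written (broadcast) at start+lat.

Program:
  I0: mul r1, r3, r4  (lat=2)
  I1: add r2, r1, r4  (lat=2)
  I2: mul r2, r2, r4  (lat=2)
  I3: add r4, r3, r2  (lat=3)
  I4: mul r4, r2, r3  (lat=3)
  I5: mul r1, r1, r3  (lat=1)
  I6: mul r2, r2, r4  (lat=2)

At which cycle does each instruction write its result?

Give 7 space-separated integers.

I0 mul r1: issue@1 deps=(None,None) exec_start@1 write@3
I1 add r2: issue@2 deps=(0,None) exec_start@3 write@5
I2 mul r2: issue@3 deps=(1,None) exec_start@5 write@7
I3 add r4: issue@4 deps=(None,2) exec_start@7 write@10
I4 mul r4: issue@5 deps=(2,None) exec_start@7 write@10
I5 mul r1: issue@6 deps=(0,None) exec_start@6 write@7
I6 mul r2: issue@7 deps=(2,4) exec_start@10 write@12

Answer: 3 5 7 10 10 7 12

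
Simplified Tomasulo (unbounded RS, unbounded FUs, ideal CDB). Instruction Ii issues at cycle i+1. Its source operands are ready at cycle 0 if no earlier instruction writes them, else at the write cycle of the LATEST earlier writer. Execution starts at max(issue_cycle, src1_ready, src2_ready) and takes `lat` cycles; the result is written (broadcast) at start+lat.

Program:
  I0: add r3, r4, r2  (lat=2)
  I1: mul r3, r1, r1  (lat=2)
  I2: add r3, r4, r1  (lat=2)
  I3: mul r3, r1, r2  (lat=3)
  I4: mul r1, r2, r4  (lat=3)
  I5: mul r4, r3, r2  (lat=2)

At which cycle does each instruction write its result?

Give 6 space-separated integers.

I0 add r3: issue@1 deps=(None,None) exec_start@1 write@3
I1 mul r3: issue@2 deps=(None,None) exec_start@2 write@4
I2 add r3: issue@3 deps=(None,None) exec_start@3 write@5
I3 mul r3: issue@4 deps=(None,None) exec_start@4 write@7
I4 mul r1: issue@5 deps=(None,None) exec_start@5 write@8
I5 mul r4: issue@6 deps=(3,None) exec_start@7 write@9

Answer: 3 4 5 7 8 9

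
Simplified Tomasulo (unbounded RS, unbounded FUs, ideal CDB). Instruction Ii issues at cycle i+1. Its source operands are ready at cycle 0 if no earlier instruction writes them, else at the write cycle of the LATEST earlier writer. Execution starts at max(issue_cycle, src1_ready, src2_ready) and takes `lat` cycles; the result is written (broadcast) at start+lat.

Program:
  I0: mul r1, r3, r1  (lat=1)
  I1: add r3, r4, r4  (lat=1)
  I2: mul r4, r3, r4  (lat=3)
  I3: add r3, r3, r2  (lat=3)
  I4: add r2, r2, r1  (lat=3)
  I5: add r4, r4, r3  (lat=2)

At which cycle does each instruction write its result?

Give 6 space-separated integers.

I0 mul r1: issue@1 deps=(None,None) exec_start@1 write@2
I1 add r3: issue@2 deps=(None,None) exec_start@2 write@3
I2 mul r4: issue@3 deps=(1,None) exec_start@3 write@6
I3 add r3: issue@4 deps=(1,None) exec_start@4 write@7
I4 add r2: issue@5 deps=(None,0) exec_start@5 write@8
I5 add r4: issue@6 deps=(2,3) exec_start@7 write@9

Answer: 2 3 6 7 8 9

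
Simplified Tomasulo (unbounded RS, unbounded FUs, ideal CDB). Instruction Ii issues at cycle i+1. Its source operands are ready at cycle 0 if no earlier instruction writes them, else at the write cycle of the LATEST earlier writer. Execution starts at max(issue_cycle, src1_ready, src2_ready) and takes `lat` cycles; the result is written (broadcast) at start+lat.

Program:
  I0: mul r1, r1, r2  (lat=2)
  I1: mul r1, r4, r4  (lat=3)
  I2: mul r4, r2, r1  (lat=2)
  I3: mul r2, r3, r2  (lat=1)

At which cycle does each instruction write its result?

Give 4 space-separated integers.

Answer: 3 5 7 5

Derivation:
I0 mul r1: issue@1 deps=(None,None) exec_start@1 write@3
I1 mul r1: issue@2 deps=(None,None) exec_start@2 write@5
I2 mul r4: issue@3 deps=(None,1) exec_start@5 write@7
I3 mul r2: issue@4 deps=(None,None) exec_start@4 write@5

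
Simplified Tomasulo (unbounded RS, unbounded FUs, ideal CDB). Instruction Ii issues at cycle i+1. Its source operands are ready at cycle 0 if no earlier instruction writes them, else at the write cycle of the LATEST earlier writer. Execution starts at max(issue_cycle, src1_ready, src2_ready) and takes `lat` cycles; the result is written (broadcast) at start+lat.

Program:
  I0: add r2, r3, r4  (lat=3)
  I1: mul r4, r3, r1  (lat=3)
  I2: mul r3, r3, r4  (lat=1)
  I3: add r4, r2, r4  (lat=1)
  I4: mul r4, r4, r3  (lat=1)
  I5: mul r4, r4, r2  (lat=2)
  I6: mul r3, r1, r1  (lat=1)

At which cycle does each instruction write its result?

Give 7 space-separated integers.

Answer: 4 5 6 6 7 9 8

Derivation:
I0 add r2: issue@1 deps=(None,None) exec_start@1 write@4
I1 mul r4: issue@2 deps=(None,None) exec_start@2 write@5
I2 mul r3: issue@3 deps=(None,1) exec_start@5 write@6
I3 add r4: issue@4 deps=(0,1) exec_start@5 write@6
I4 mul r4: issue@5 deps=(3,2) exec_start@6 write@7
I5 mul r4: issue@6 deps=(4,0) exec_start@7 write@9
I6 mul r3: issue@7 deps=(None,None) exec_start@7 write@8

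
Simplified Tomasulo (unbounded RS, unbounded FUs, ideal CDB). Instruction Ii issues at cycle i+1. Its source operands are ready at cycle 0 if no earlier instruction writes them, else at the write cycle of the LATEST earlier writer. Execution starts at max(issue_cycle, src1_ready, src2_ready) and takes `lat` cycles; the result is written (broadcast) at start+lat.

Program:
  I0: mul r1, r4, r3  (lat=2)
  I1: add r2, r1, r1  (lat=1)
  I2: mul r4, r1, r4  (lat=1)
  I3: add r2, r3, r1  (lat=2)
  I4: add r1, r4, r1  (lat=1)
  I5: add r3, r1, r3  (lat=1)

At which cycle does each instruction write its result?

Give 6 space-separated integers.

I0 mul r1: issue@1 deps=(None,None) exec_start@1 write@3
I1 add r2: issue@2 deps=(0,0) exec_start@3 write@4
I2 mul r4: issue@3 deps=(0,None) exec_start@3 write@4
I3 add r2: issue@4 deps=(None,0) exec_start@4 write@6
I4 add r1: issue@5 deps=(2,0) exec_start@5 write@6
I5 add r3: issue@6 deps=(4,None) exec_start@6 write@7

Answer: 3 4 4 6 6 7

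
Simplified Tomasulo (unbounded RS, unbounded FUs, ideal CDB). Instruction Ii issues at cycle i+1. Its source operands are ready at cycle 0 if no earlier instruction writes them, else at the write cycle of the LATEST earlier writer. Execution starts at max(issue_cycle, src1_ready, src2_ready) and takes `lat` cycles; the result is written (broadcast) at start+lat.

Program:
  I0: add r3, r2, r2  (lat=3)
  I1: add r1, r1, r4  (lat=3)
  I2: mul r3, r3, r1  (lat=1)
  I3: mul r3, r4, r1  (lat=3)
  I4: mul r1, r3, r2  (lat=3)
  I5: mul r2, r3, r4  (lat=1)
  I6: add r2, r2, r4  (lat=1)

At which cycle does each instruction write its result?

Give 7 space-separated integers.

I0 add r3: issue@1 deps=(None,None) exec_start@1 write@4
I1 add r1: issue@2 deps=(None,None) exec_start@2 write@5
I2 mul r3: issue@3 deps=(0,1) exec_start@5 write@6
I3 mul r3: issue@4 deps=(None,1) exec_start@5 write@8
I4 mul r1: issue@5 deps=(3,None) exec_start@8 write@11
I5 mul r2: issue@6 deps=(3,None) exec_start@8 write@9
I6 add r2: issue@7 deps=(5,None) exec_start@9 write@10

Answer: 4 5 6 8 11 9 10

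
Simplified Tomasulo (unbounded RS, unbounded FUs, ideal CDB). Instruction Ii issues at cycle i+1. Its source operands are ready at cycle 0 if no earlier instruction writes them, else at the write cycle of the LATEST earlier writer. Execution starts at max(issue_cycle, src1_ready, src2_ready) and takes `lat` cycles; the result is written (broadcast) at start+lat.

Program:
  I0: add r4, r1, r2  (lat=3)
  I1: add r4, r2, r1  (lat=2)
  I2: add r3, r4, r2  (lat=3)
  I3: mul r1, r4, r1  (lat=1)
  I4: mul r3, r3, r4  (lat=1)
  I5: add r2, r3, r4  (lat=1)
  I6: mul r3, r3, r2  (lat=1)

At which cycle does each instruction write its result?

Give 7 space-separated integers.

Answer: 4 4 7 5 8 9 10

Derivation:
I0 add r4: issue@1 deps=(None,None) exec_start@1 write@4
I1 add r4: issue@2 deps=(None,None) exec_start@2 write@4
I2 add r3: issue@3 deps=(1,None) exec_start@4 write@7
I3 mul r1: issue@4 deps=(1,None) exec_start@4 write@5
I4 mul r3: issue@5 deps=(2,1) exec_start@7 write@8
I5 add r2: issue@6 deps=(4,1) exec_start@8 write@9
I6 mul r3: issue@7 deps=(4,5) exec_start@9 write@10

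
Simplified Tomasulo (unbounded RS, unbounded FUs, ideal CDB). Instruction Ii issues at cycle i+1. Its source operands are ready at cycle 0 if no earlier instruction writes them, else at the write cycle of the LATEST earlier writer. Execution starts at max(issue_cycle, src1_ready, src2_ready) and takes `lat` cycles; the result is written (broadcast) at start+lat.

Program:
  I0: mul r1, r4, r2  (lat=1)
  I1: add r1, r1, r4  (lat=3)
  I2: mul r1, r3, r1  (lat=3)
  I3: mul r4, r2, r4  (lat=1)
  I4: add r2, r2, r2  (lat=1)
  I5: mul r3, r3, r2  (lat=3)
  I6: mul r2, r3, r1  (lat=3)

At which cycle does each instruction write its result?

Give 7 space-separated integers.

I0 mul r1: issue@1 deps=(None,None) exec_start@1 write@2
I1 add r1: issue@2 deps=(0,None) exec_start@2 write@5
I2 mul r1: issue@3 deps=(None,1) exec_start@5 write@8
I3 mul r4: issue@4 deps=(None,None) exec_start@4 write@5
I4 add r2: issue@5 deps=(None,None) exec_start@5 write@6
I5 mul r3: issue@6 deps=(None,4) exec_start@6 write@9
I6 mul r2: issue@7 deps=(5,2) exec_start@9 write@12

Answer: 2 5 8 5 6 9 12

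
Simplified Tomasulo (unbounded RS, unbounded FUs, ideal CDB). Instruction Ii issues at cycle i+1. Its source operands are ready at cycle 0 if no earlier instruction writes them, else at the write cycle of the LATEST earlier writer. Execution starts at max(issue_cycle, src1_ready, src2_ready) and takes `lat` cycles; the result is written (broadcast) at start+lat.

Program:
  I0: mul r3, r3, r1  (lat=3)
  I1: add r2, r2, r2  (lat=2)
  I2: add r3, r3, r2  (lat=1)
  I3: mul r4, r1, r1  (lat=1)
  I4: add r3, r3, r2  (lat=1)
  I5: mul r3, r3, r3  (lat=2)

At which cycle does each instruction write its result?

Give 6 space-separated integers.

I0 mul r3: issue@1 deps=(None,None) exec_start@1 write@4
I1 add r2: issue@2 deps=(None,None) exec_start@2 write@4
I2 add r3: issue@3 deps=(0,1) exec_start@4 write@5
I3 mul r4: issue@4 deps=(None,None) exec_start@4 write@5
I4 add r3: issue@5 deps=(2,1) exec_start@5 write@6
I5 mul r3: issue@6 deps=(4,4) exec_start@6 write@8

Answer: 4 4 5 5 6 8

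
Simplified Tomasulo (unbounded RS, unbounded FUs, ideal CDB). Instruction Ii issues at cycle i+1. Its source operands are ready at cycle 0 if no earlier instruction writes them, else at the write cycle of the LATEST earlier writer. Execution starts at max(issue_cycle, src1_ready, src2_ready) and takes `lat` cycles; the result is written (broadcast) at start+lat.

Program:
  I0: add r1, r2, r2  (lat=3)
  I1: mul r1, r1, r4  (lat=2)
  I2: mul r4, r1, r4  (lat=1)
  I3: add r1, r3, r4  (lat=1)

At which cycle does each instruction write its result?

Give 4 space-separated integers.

Answer: 4 6 7 8

Derivation:
I0 add r1: issue@1 deps=(None,None) exec_start@1 write@4
I1 mul r1: issue@2 deps=(0,None) exec_start@4 write@6
I2 mul r4: issue@3 deps=(1,None) exec_start@6 write@7
I3 add r1: issue@4 deps=(None,2) exec_start@7 write@8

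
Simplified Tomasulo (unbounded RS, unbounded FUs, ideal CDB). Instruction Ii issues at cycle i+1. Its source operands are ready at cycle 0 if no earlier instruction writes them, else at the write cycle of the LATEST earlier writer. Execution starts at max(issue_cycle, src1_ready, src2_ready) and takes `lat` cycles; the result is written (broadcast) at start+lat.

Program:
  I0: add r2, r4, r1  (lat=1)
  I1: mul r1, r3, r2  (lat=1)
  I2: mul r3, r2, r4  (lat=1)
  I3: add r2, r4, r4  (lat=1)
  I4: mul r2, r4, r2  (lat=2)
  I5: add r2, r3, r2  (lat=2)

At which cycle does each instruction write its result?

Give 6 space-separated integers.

Answer: 2 3 4 5 7 9

Derivation:
I0 add r2: issue@1 deps=(None,None) exec_start@1 write@2
I1 mul r1: issue@2 deps=(None,0) exec_start@2 write@3
I2 mul r3: issue@3 deps=(0,None) exec_start@3 write@4
I3 add r2: issue@4 deps=(None,None) exec_start@4 write@5
I4 mul r2: issue@5 deps=(None,3) exec_start@5 write@7
I5 add r2: issue@6 deps=(2,4) exec_start@7 write@9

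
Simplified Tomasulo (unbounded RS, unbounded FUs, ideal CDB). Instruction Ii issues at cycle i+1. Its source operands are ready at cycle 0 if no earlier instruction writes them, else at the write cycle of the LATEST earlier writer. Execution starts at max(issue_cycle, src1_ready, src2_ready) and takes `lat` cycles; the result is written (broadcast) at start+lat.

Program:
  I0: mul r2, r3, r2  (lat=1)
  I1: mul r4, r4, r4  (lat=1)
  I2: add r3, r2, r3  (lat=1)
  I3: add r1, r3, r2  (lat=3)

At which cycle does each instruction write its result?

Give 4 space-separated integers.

Answer: 2 3 4 7

Derivation:
I0 mul r2: issue@1 deps=(None,None) exec_start@1 write@2
I1 mul r4: issue@2 deps=(None,None) exec_start@2 write@3
I2 add r3: issue@3 deps=(0,None) exec_start@3 write@4
I3 add r1: issue@4 deps=(2,0) exec_start@4 write@7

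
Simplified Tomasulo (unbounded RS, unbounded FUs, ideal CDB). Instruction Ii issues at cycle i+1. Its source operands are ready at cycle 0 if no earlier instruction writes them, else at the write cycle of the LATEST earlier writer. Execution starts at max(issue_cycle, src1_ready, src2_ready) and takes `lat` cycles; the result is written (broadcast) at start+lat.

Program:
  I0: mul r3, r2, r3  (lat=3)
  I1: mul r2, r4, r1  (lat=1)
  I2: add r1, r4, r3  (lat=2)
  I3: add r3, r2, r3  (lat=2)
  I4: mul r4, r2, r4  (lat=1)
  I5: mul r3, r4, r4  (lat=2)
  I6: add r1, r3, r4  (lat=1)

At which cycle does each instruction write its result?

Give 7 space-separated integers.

Answer: 4 3 6 6 6 8 9

Derivation:
I0 mul r3: issue@1 deps=(None,None) exec_start@1 write@4
I1 mul r2: issue@2 deps=(None,None) exec_start@2 write@3
I2 add r1: issue@3 deps=(None,0) exec_start@4 write@6
I3 add r3: issue@4 deps=(1,0) exec_start@4 write@6
I4 mul r4: issue@5 deps=(1,None) exec_start@5 write@6
I5 mul r3: issue@6 deps=(4,4) exec_start@6 write@8
I6 add r1: issue@7 deps=(5,4) exec_start@8 write@9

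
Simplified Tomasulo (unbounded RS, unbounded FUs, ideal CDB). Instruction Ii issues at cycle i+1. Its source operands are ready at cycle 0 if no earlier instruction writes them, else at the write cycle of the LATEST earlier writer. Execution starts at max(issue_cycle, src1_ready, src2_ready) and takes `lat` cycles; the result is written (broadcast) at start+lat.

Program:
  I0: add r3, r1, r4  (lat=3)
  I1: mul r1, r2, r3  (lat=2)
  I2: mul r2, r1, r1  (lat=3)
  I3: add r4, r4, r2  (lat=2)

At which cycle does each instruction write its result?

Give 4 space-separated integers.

Answer: 4 6 9 11

Derivation:
I0 add r3: issue@1 deps=(None,None) exec_start@1 write@4
I1 mul r1: issue@2 deps=(None,0) exec_start@4 write@6
I2 mul r2: issue@3 deps=(1,1) exec_start@6 write@9
I3 add r4: issue@4 deps=(None,2) exec_start@9 write@11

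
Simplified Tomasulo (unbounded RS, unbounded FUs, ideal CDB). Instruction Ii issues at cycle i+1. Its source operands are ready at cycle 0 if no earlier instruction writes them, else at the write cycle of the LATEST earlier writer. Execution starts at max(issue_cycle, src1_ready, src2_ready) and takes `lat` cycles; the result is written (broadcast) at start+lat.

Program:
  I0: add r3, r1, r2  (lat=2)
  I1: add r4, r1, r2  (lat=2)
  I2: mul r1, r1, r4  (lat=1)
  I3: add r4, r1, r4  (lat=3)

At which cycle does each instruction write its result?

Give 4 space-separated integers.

I0 add r3: issue@1 deps=(None,None) exec_start@1 write@3
I1 add r4: issue@2 deps=(None,None) exec_start@2 write@4
I2 mul r1: issue@3 deps=(None,1) exec_start@4 write@5
I3 add r4: issue@4 deps=(2,1) exec_start@5 write@8

Answer: 3 4 5 8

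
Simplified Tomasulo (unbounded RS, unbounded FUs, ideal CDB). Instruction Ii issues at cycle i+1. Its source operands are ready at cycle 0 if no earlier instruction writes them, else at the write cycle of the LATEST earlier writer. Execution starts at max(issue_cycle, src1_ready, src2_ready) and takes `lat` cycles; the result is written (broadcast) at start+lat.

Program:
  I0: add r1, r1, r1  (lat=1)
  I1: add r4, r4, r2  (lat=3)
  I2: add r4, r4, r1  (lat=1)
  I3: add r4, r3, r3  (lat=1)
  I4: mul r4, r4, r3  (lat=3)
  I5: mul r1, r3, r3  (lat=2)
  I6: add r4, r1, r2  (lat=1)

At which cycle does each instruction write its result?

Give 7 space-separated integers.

I0 add r1: issue@1 deps=(None,None) exec_start@1 write@2
I1 add r4: issue@2 deps=(None,None) exec_start@2 write@5
I2 add r4: issue@3 deps=(1,0) exec_start@5 write@6
I3 add r4: issue@4 deps=(None,None) exec_start@4 write@5
I4 mul r4: issue@5 deps=(3,None) exec_start@5 write@8
I5 mul r1: issue@6 deps=(None,None) exec_start@6 write@8
I6 add r4: issue@7 deps=(5,None) exec_start@8 write@9

Answer: 2 5 6 5 8 8 9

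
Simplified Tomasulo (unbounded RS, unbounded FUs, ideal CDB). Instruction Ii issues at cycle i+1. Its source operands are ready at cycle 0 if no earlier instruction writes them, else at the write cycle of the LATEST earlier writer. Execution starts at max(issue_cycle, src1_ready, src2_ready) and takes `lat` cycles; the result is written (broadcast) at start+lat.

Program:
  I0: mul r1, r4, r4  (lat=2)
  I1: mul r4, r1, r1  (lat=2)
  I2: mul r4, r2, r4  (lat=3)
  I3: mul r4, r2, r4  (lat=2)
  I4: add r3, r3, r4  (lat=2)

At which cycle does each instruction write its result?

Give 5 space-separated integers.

I0 mul r1: issue@1 deps=(None,None) exec_start@1 write@3
I1 mul r4: issue@2 deps=(0,0) exec_start@3 write@5
I2 mul r4: issue@3 deps=(None,1) exec_start@5 write@8
I3 mul r4: issue@4 deps=(None,2) exec_start@8 write@10
I4 add r3: issue@5 deps=(None,3) exec_start@10 write@12

Answer: 3 5 8 10 12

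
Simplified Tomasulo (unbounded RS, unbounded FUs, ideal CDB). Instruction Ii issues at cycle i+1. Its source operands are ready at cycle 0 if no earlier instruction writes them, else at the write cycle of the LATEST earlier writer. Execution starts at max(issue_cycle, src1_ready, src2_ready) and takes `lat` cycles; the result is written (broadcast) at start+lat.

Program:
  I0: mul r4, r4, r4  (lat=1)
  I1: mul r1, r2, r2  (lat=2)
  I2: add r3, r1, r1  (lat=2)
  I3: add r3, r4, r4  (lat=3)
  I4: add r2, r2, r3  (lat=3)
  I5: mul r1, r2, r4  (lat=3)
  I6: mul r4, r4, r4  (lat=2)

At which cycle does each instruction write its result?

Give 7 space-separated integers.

Answer: 2 4 6 7 10 13 9

Derivation:
I0 mul r4: issue@1 deps=(None,None) exec_start@1 write@2
I1 mul r1: issue@2 deps=(None,None) exec_start@2 write@4
I2 add r3: issue@3 deps=(1,1) exec_start@4 write@6
I3 add r3: issue@4 deps=(0,0) exec_start@4 write@7
I4 add r2: issue@5 deps=(None,3) exec_start@7 write@10
I5 mul r1: issue@6 deps=(4,0) exec_start@10 write@13
I6 mul r4: issue@7 deps=(0,0) exec_start@7 write@9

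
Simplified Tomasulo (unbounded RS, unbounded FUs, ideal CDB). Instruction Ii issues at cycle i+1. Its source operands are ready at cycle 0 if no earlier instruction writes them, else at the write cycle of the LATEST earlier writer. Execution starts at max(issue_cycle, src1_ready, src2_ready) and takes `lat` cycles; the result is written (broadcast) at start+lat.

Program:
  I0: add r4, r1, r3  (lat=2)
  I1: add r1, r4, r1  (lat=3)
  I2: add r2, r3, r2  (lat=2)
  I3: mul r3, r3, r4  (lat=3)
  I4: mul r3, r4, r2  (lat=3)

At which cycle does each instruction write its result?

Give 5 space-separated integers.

Answer: 3 6 5 7 8

Derivation:
I0 add r4: issue@1 deps=(None,None) exec_start@1 write@3
I1 add r1: issue@2 deps=(0,None) exec_start@3 write@6
I2 add r2: issue@3 deps=(None,None) exec_start@3 write@5
I3 mul r3: issue@4 deps=(None,0) exec_start@4 write@7
I4 mul r3: issue@5 deps=(0,2) exec_start@5 write@8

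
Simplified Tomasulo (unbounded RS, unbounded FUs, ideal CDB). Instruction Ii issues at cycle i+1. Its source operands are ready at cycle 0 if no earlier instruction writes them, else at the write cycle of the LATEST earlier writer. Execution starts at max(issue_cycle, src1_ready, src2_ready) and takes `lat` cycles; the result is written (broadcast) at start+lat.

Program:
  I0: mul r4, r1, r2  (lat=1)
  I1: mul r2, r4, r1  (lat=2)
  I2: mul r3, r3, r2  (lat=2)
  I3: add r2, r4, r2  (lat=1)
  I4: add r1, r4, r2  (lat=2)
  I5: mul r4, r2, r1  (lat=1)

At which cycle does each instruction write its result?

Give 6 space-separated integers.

Answer: 2 4 6 5 7 8

Derivation:
I0 mul r4: issue@1 deps=(None,None) exec_start@1 write@2
I1 mul r2: issue@2 deps=(0,None) exec_start@2 write@4
I2 mul r3: issue@3 deps=(None,1) exec_start@4 write@6
I3 add r2: issue@4 deps=(0,1) exec_start@4 write@5
I4 add r1: issue@5 deps=(0,3) exec_start@5 write@7
I5 mul r4: issue@6 deps=(3,4) exec_start@7 write@8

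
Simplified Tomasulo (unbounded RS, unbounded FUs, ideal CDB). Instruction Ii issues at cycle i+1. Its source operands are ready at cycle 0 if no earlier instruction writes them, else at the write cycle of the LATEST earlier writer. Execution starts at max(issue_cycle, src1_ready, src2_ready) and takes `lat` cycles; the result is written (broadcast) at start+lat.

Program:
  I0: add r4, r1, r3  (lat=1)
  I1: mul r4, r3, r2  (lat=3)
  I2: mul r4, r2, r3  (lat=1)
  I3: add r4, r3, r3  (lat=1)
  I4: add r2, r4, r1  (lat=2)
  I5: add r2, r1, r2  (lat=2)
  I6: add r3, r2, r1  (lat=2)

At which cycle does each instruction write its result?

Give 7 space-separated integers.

I0 add r4: issue@1 deps=(None,None) exec_start@1 write@2
I1 mul r4: issue@2 deps=(None,None) exec_start@2 write@5
I2 mul r4: issue@3 deps=(None,None) exec_start@3 write@4
I3 add r4: issue@4 deps=(None,None) exec_start@4 write@5
I4 add r2: issue@5 deps=(3,None) exec_start@5 write@7
I5 add r2: issue@6 deps=(None,4) exec_start@7 write@9
I6 add r3: issue@7 deps=(5,None) exec_start@9 write@11

Answer: 2 5 4 5 7 9 11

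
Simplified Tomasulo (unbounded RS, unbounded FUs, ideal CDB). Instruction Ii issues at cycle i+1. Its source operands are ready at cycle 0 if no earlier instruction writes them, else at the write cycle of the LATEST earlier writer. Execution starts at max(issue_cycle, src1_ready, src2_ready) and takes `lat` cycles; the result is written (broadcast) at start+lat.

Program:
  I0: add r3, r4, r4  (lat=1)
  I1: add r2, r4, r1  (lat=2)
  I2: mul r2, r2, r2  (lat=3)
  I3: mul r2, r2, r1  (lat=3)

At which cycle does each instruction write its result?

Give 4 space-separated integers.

I0 add r3: issue@1 deps=(None,None) exec_start@1 write@2
I1 add r2: issue@2 deps=(None,None) exec_start@2 write@4
I2 mul r2: issue@3 deps=(1,1) exec_start@4 write@7
I3 mul r2: issue@4 deps=(2,None) exec_start@7 write@10

Answer: 2 4 7 10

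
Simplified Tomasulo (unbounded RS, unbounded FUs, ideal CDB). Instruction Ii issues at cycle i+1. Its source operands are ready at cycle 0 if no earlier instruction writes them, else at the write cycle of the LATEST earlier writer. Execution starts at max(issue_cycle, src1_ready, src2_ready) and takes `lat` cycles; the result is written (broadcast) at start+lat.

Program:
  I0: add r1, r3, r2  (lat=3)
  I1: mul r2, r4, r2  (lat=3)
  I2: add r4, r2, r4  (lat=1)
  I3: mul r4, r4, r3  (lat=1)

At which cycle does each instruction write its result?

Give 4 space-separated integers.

I0 add r1: issue@1 deps=(None,None) exec_start@1 write@4
I1 mul r2: issue@2 deps=(None,None) exec_start@2 write@5
I2 add r4: issue@3 deps=(1,None) exec_start@5 write@6
I3 mul r4: issue@4 deps=(2,None) exec_start@6 write@7

Answer: 4 5 6 7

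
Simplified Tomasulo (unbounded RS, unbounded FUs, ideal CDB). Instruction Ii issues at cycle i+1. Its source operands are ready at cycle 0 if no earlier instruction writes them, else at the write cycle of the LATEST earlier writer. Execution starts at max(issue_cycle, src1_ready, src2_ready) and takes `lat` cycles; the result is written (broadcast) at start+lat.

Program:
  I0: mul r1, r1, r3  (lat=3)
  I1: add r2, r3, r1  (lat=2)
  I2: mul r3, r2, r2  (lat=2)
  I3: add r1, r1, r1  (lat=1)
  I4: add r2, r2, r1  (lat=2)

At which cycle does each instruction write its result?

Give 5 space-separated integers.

I0 mul r1: issue@1 deps=(None,None) exec_start@1 write@4
I1 add r2: issue@2 deps=(None,0) exec_start@4 write@6
I2 mul r3: issue@3 deps=(1,1) exec_start@6 write@8
I3 add r1: issue@4 deps=(0,0) exec_start@4 write@5
I4 add r2: issue@5 deps=(1,3) exec_start@6 write@8

Answer: 4 6 8 5 8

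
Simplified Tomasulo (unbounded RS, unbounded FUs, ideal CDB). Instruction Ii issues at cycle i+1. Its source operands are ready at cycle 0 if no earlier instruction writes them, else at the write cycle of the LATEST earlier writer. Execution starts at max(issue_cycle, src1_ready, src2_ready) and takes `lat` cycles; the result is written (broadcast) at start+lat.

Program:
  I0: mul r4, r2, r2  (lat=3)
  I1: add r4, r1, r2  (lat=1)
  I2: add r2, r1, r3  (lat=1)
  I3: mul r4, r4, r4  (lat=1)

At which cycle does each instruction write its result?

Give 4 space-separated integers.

Answer: 4 3 4 5

Derivation:
I0 mul r4: issue@1 deps=(None,None) exec_start@1 write@4
I1 add r4: issue@2 deps=(None,None) exec_start@2 write@3
I2 add r2: issue@3 deps=(None,None) exec_start@3 write@4
I3 mul r4: issue@4 deps=(1,1) exec_start@4 write@5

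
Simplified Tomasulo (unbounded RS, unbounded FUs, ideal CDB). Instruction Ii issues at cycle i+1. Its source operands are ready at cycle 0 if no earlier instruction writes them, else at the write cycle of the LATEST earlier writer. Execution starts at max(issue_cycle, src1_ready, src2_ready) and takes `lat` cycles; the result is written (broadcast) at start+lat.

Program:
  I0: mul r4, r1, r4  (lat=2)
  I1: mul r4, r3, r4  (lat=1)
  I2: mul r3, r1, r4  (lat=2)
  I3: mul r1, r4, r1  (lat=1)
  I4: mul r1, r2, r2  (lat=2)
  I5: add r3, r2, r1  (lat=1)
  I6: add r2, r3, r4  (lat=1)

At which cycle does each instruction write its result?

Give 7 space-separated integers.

Answer: 3 4 6 5 7 8 9

Derivation:
I0 mul r4: issue@1 deps=(None,None) exec_start@1 write@3
I1 mul r4: issue@2 deps=(None,0) exec_start@3 write@4
I2 mul r3: issue@3 deps=(None,1) exec_start@4 write@6
I3 mul r1: issue@4 deps=(1,None) exec_start@4 write@5
I4 mul r1: issue@5 deps=(None,None) exec_start@5 write@7
I5 add r3: issue@6 deps=(None,4) exec_start@7 write@8
I6 add r2: issue@7 deps=(5,1) exec_start@8 write@9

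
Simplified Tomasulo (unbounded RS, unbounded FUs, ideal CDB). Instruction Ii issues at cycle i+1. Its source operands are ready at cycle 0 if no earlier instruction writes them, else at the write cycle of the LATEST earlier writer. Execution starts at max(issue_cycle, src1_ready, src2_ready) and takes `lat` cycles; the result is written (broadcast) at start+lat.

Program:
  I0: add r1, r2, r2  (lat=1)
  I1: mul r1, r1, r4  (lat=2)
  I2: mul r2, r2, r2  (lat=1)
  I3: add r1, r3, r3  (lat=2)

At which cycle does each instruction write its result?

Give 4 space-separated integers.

Answer: 2 4 4 6

Derivation:
I0 add r1: issue@1 deps=(None,None) exec_start@1 write@2
I1 mul r1: issue@2 deps=(0,None) exec_start@2 write@4
I2 mul r2: issue@3 deps=(None,None) exec_start@3 write@4
I3 add r1: issue@4 deps=(None,None) exec_start@4 write@6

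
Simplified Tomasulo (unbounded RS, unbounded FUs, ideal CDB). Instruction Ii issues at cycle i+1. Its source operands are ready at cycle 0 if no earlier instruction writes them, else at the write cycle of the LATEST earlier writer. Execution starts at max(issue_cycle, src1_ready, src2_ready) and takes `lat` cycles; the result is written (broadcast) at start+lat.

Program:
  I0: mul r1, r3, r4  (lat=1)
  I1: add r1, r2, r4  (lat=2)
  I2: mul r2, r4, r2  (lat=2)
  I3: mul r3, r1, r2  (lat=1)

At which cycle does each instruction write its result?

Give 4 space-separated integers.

I0 mul r1: issue@1 deps=(None,None) exec_start@1 write@2
I1 add r1: issue@2 deps=(None,None) exec_start@2 write@4
I2 mul r2: issue@3 deps=(None,None) exec_start@3 write@5
I3 mul r3: issue@4 deps=(1,2) exec_start@5 write@6

Answer: 2 4 5 6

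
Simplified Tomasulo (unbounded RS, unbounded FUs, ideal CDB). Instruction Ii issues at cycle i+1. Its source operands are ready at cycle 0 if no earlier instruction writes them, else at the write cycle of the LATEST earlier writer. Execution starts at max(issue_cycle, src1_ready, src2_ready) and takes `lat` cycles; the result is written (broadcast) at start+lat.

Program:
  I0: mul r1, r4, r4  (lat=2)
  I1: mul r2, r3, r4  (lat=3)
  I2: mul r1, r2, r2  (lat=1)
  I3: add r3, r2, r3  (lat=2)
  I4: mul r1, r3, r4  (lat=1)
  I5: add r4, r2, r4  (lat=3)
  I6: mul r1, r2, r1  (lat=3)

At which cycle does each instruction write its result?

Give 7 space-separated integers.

I0 mul r1: issue@1 deps=(None,None) exec_start@1 write@3
I1 mul r2: issue@2 deps=(None,None) exec_start@2 write@5
I2 mul r1: issue@3 deps=(1,1) exec_start@5 write@6
I3 add r3: issue@4 deps=(1,None) exec_start@5 write@7
I4 mul r1: issue@5 deps=(3,None) exec_start@7 write@8
I5 add r4: issue@6 deps=(1,None) exec_start@6 write@9
I6 mul r1: issue@7 deps=(1,4) exec_start@8 write@11

Answer: 3 5 6 7 8 9 11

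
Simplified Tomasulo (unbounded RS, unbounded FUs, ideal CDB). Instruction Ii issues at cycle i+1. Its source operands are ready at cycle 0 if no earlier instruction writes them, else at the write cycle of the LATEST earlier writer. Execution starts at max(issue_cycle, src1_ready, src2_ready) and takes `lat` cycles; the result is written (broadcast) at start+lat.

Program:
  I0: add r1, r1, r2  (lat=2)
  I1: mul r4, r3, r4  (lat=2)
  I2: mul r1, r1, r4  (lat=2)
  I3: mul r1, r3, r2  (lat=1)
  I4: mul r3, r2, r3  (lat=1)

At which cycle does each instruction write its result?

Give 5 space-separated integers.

I0 add r1: issue@1 deps=(None,None) exec_start@1 write@3
I1 mul r4: issue@2 deps=(None,None) exec_start@2 write@4
I2 mul r1: issue@3 deps=(0,1) exec_start@4 write@6
I3 mul r1: issue@4 deps=(None,None) exec_start@4 write@5
I4 mul r3: issue@5 deps=(None,None) exec_start@5 write@6

Answer: 3 4 6 5 6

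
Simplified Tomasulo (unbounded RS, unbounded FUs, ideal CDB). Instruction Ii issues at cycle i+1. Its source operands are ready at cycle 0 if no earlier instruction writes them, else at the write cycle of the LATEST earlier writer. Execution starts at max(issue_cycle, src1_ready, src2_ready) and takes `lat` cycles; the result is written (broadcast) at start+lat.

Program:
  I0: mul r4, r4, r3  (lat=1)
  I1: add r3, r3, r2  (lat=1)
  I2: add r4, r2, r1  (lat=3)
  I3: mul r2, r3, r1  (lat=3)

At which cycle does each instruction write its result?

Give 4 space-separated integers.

I0 mul r4: issue@1 deps=(None,None) exec_start@1 write@2
I1 add r3: issue@2 deps=(None,None) exec_start@2 write@3
I2 add r4: issue@3 deps=(None,None) exec_start@3 write@6
I3 mul r2: issue@4 deps=(1,None) exec_start@4 write@7

Answer: 2 3 6 7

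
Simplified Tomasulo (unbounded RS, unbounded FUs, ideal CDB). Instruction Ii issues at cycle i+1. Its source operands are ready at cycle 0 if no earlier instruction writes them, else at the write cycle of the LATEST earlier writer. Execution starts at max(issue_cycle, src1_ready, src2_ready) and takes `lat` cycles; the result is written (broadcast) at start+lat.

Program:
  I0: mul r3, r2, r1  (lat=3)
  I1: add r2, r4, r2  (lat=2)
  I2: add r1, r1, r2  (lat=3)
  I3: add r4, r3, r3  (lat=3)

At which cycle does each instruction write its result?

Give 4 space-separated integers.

I0 mul r3: issue@1 deps=(None,None) exec_start@1 write@4
I1 add r2: issue@2 deps=(None,None) exec_start@2 write@4
I2 add r1: issue@3 deps=(None,1) exec_start@4 write@7
I3 add r4: issue@4 deps=(0,0) exec_start@4 write@7

Answer: 4 4 7 7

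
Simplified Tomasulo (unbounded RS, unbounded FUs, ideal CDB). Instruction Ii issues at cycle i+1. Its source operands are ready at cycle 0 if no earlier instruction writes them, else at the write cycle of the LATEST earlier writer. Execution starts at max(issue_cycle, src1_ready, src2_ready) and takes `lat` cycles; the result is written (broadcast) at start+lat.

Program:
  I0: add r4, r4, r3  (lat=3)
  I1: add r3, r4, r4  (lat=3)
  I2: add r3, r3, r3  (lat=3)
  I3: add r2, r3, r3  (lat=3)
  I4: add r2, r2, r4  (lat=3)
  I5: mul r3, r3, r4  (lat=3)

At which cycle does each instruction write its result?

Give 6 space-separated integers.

I0 add r4: issue@1 deps=(None,None) exec_start@1 write@4
I1 add r3: issue@2 deps=(0,0) exec_start@4 write@7
I2 add r3: issue@3 deps=(1,1) exec_start@7 write@10
I3 add r2: issue@4 deps=(2,2) exec_start@10 write@13
I4 add r2: issue@5 deps=(3,0) exec_start@13 write@16
I5 mul r3: issue@6 deps=(2,0) exec_start@10 write@13

Answer: 4 7 10 13 16 13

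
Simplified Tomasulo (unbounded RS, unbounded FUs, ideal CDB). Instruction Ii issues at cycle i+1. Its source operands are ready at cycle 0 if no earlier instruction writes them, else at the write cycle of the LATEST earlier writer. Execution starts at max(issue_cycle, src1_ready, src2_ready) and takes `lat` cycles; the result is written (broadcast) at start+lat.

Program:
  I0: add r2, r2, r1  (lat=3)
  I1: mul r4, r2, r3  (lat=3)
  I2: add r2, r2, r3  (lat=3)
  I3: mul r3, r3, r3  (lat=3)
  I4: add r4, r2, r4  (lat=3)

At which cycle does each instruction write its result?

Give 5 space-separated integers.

Answer: 4 7 7 7 10

Derivation:
I0 add r2: issue@1 deps=(None,None) exec_start@1 write@4
I1 mul r4: issue@2 deps=(0,None) exec_start@4 write@7
I2 add r2: issue@3 deps=(0,None) exec_start@4 write@7
I3 mul r3: issue@4 deps=(None,None) exec_start@4 write@7
I4 add r4: issue@5 deps=(2,1) exec_start@7 write@10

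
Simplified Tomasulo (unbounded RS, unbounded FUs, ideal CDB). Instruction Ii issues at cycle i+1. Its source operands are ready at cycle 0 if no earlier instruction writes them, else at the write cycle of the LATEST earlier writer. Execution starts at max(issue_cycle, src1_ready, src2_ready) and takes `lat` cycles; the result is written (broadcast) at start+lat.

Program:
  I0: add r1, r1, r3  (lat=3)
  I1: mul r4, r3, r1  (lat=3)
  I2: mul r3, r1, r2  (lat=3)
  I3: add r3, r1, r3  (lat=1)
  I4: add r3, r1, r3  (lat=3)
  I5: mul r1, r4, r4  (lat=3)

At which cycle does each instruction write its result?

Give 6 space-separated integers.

Answer: 4 7 7 8 11 10

Derivation:
I0 add r1: issue@1 deps=(None,None) exec_start@1 write@4
I1 mul r4: issue@2 deps=(None,0) exec_start@4 write@7
I2 mul r3: issue@3 deps=(0,None) exec_start@4 write@7
I3 add r3: issue@4 deps=(0,2) exec_start@7 write@8
I4 add r3: issue@5 deps=(0,3) exec_start@8 write@11
I5 mul r1: issue@6 deps=(1,1) exec_start@7 write@10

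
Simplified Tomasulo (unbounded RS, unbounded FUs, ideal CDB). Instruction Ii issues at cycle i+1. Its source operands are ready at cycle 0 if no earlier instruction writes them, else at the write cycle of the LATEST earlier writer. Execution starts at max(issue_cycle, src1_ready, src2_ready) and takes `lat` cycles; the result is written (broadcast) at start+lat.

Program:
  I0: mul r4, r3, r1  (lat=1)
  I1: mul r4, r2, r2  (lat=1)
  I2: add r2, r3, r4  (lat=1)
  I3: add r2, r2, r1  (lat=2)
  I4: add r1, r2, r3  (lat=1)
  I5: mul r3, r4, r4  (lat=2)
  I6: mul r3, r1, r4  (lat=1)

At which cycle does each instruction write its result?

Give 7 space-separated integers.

Answer: 2 3 4 6 7 8 8

Derivation:
I0 mul r4: issue@1 deps=(None,None) exec_start@1 write@2
I1 mul r4: issue@2 deps=(None,None) exec_start@2 write@3
I2 add r2: issue@3 deps=(None,1) exec_start@3 write@4
I3 add r2: issue@4 deps=(2,None) exec_start@4 write@6
I4 add r1: issue@5 deps=(3,None) exec_start@6 write@7
I5 mul r3: issue@6 deps=(1,1) exec_start@6 write@8
I6 mul r3: issue@7 deps=(4,1) exec_start@7 write@8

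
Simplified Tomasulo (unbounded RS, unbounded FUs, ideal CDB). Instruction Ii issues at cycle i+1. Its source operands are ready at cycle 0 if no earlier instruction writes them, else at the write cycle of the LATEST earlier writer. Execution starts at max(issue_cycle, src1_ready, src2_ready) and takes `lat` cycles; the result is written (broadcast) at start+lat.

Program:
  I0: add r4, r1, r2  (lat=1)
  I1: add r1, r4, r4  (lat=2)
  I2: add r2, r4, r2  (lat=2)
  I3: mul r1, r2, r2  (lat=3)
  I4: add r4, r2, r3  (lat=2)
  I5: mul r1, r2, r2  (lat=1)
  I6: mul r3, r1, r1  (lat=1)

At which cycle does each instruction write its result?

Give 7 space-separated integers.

Answer: 2 4 5 8 7 7 8

Derivation:
I0 add r4: issue@1 deps=(None,None) exec_start@1 write@2
I1 add r1: issue@2 deps=(0,0) exec_start@2 write@4
I2 add r2: issue@3 deps=(0,None) exec_start@3 write@5
I3 mul r1: issue@4 deps=(2,2) exec_start@5 write@8
I4 add r4: issue@5 deps=(2,None) exec_start@5 write@7
I5 mul r1: issue@6 deps=(2,2) exec_start@6 write@7
I6 mul r3: issue@7 deps=(5,5) exec_start@7 write@8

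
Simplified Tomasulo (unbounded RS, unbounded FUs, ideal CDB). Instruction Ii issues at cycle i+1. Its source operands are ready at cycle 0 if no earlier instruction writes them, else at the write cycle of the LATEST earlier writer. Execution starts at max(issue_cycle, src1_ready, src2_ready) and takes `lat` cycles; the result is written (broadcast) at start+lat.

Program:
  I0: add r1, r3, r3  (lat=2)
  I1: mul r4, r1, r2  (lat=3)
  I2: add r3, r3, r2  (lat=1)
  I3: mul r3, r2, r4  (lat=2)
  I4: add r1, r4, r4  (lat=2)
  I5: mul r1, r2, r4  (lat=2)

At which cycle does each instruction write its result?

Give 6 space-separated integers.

Answer: 3 6 4 8 8 8

Derivation:
I0 add r1: issue@1 deps=(None,None) exec_start@1 write@3
I1 mul r4: issue@2 deps=(0,None) exec_start@3 write@6
I2 add r3: issue@3 deps=(None,None) exec_start@3 write@4
I3 mul r3: issue@4 deps=(None,1) exec_start@6 write@8
I4 add r1: issue@5 deps=(1,1) exec_start@6 write@8
I5 mul r1: issue@6 deps=(None,1) exec_start@6 write@8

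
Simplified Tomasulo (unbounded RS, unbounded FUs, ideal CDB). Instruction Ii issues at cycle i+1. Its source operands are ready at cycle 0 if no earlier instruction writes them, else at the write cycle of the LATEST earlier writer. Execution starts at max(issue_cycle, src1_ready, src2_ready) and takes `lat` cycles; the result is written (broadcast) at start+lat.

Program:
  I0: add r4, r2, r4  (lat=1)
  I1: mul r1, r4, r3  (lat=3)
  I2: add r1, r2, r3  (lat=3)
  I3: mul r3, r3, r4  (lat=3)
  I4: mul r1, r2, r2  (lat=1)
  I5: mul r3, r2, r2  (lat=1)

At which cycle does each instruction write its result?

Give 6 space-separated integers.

I0 add r4: issue@1 deps=(None,None) exec_start@1 write@2
I1 mul r1: issue@2 deps=(0,None) exec_start@2 write@5
I2 add r1: issue@3 deps=(None,None) exec_start@3 write@6
I3 mul r3: issue@4 deps=(None,0) exec_start@4 write@7
I4 mul r1: issue@5 deps=(None,None) exec_start@5 write@6
I5 mul r3: issue@6 deps=(None,None) exec_start@6 write@7

Answer: 2 5 6 7 6 7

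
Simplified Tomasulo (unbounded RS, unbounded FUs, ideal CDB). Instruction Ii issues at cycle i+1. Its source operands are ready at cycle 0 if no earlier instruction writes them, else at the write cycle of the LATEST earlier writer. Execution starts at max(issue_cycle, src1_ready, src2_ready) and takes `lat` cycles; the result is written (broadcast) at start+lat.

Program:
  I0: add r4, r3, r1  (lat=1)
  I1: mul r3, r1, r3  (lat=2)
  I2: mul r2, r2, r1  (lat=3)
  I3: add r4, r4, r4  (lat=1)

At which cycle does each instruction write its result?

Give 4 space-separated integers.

Answer: 2 4 6 5

Derivation:
I0 add r4: issue@1 deps=(None,None) exec_start@1 write@2
I1 mul r3: issue@2 deps=(None,None) exec_start@2 write@4
I2 mul r2: issue@3 deps=(None,None) exec_start@3 write@6
I3 add r4: issue@4 deps=(0,0) exec_start@4 write@5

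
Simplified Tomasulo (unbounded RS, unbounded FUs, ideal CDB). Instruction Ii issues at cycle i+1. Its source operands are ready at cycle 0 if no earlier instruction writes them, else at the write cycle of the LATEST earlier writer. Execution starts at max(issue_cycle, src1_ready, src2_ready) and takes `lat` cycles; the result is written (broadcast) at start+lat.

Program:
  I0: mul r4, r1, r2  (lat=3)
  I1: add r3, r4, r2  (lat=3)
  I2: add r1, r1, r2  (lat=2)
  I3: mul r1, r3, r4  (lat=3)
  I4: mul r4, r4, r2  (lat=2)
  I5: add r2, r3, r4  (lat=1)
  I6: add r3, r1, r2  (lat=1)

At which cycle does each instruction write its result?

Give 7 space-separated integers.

Answer: 4 7 5 10 7 8 11

Derivation:
I0 mul r4: issue@1 deps=(None,None) exec_start@1 write@4
I1 add r3: issue@2 deps=(0,None) exec_start@4 write@7
I2 add r1: issue@3 deps=(None,None) exec_start@3 write@5
I3 mul r1: issue@4 deps=(1,0) exec_start@7 write@10
I4 mul r4: issue@5 deps=(0,None) exec_start@5 write@7
I5 add r2: issue@6 deps=(1,4) exec_start@7 write@8
I6 add r3: issue@7 deps=(3,5) exec_start@10 write@11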